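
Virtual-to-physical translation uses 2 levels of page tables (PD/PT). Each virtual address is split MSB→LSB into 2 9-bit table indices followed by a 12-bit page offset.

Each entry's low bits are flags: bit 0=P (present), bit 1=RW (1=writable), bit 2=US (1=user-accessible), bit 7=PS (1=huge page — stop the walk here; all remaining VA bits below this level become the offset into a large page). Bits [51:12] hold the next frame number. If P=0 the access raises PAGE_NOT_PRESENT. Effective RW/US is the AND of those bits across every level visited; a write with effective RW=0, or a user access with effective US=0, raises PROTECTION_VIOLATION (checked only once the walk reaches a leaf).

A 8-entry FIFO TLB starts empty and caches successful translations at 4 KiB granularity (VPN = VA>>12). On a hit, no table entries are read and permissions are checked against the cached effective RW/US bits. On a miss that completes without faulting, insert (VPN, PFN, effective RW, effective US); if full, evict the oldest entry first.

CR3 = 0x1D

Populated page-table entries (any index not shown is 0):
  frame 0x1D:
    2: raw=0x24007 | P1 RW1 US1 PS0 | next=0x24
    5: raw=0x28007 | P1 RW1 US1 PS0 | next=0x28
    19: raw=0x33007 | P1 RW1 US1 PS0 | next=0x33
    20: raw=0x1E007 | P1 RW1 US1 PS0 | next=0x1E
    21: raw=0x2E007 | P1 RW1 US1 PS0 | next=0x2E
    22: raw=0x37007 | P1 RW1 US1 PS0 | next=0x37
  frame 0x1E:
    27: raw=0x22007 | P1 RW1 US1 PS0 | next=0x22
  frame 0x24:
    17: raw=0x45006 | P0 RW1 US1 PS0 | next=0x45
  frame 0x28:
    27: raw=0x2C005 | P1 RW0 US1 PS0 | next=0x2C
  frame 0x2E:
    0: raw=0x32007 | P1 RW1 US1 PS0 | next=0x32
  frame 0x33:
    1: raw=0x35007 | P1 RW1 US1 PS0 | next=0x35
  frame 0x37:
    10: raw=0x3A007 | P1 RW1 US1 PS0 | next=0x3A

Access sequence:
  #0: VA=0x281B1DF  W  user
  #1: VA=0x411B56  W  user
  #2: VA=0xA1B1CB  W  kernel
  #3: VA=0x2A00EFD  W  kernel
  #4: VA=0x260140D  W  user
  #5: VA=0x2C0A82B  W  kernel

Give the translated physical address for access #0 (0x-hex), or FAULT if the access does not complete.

Per-access translation:
#0 VA=0x281B1DF (w,user):
  [0] read 0x1D idx=20: raw=0x1E007 flags P=1 W=1 U=1 S=0
  [1] read 0x1E idx=27: raw=0x22007 flags P=1 W=1 U=1 S=0
  → PA=0x221DF  (2 entries read)
#1 VA=0x411B56 (w,user):
  [0] read 0x1D idx=2: raw=0x24007 flags P=1 W=1 U=1 S=0
  [1] read 0x24 idx=17: raw=0x45006 flags P=0 W=1 U=1 S=0
  ⇒ fault: PAGE_NOT_PRESENT  — 2 lookups
#2 VA=0xA1B1CB (w,kernel):
  [0] read 0x1D idx=5: raw=0x28007 flags P=1 W=1 U=1 S=0
  [1] read 0x28 idx=27: raw=0x2C005 flags P=1 W=0 U=1 S=0
  ⇒ fault: PROTECTION_VIOLATION  — 2 lookups
#3 VA=0x2A00EFD (w,kernel):
  [0] read 0x1D idx=21: raw=0x2E007 flags P=1 W=1 U=1 S=0
  [1] read 0x2E idx=0: raw=0x32007 flags P=1 W=1 U=1 S=0
  → PA=0x32EFD  (2 entries read)
#4 VA=0x260140D (w,user):
  [0] read 0x1D idx=19: raw=0x33007 flags P=1 W=1 U=1 S=0
  [1] read 0x33 idx=1: raw=0x35007 flags P=1 W=1 U=1 S=0
  → PA=0x3540D  (2 entries read)
#5 VA=0x2C0A82B (w,kernel):
  [0] read 0x1D idx=22: raw=0x37007 flags P=1 W=1 U=1 S=0
  [1] read 0x37 idx=10: raw=0x3A007 flags P=1 W=1 U=1 S=0
  → PA=0x3A82B  (2 entries read)

Access #0 PA: 0x221DF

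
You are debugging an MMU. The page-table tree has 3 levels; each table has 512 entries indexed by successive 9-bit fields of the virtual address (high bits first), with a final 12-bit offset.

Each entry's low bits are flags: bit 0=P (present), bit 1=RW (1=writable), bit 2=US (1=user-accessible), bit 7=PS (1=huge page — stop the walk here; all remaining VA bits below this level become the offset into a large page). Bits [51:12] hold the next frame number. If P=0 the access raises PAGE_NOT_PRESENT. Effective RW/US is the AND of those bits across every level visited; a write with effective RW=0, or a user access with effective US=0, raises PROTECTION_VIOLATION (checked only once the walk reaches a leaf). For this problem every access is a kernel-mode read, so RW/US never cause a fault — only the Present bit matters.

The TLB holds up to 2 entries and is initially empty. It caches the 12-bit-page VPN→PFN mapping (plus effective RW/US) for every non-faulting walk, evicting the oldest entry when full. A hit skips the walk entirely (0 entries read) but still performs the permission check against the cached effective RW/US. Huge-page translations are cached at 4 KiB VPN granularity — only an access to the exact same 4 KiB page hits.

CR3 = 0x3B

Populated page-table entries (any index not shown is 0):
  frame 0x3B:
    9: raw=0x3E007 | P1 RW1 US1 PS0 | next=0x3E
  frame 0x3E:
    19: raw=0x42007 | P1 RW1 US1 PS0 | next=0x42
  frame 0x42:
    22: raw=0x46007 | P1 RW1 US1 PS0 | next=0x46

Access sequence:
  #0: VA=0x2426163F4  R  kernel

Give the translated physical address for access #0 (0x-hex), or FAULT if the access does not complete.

Trace:
#0 VA=0x2426163F4 (r,kernel):
  L0 @0x3B[9] → 0x3E007  P=1,RW=1,US=1,PS=0
  L1 @0x3E[19] → 0x42007  P=1,RW=1,US=1,PS=0
  L2 @0x42[22] → 0x46007  P=1,RW=1,US=1,PS=0
  ⇒ phys 0x463F4  [3 reads]

Access #0 PA: 0x463F4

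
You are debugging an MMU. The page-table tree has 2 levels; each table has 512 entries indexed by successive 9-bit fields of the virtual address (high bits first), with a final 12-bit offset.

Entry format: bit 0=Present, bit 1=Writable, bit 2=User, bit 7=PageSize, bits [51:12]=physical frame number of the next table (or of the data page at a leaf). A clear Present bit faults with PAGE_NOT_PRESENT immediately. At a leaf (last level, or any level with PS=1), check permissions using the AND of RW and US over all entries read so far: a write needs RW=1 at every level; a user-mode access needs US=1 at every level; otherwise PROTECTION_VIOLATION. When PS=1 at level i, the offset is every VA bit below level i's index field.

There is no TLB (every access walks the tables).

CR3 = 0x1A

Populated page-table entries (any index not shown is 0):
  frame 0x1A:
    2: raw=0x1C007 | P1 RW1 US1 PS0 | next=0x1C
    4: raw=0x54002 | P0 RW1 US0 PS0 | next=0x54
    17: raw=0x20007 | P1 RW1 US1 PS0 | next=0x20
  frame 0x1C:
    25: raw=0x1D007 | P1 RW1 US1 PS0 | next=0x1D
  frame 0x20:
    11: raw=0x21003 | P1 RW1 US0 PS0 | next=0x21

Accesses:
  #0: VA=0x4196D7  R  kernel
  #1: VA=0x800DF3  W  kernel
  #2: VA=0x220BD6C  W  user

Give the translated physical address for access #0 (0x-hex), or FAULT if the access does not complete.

Per-access translation:
#0 VA=0x4196D7 (r,kernel):
  L0 @0x1A[2] → 0x1C007  P=1,RW=1,US=1,PS=0
  L1 @0x1C[25] → 0x1D007  P=1,RW=1,US=1,PS=0
  ⇒ phys 0x1D6D7  [2 reads]
#1 VA=0x800DF3 (w,kernel):
  L0 @0x1A[4] → 0x54002  P=0,RW=1,US=0,PS=0
  ✗ PAGE_NOT_PRESENT  [1 reads]
#2 VA=0x220BD6C (w,user):
  L0 @0x1A[17] → 0x20007  P=1,RW=1,US=1,PS=0
  L1 @0x20[11] → 0x21003  P=1,RW=1,US=0,PS=0
  ✗ PROTECTION_VIOLATION  [2 reads]

Access #0 PA: 0x1D6D7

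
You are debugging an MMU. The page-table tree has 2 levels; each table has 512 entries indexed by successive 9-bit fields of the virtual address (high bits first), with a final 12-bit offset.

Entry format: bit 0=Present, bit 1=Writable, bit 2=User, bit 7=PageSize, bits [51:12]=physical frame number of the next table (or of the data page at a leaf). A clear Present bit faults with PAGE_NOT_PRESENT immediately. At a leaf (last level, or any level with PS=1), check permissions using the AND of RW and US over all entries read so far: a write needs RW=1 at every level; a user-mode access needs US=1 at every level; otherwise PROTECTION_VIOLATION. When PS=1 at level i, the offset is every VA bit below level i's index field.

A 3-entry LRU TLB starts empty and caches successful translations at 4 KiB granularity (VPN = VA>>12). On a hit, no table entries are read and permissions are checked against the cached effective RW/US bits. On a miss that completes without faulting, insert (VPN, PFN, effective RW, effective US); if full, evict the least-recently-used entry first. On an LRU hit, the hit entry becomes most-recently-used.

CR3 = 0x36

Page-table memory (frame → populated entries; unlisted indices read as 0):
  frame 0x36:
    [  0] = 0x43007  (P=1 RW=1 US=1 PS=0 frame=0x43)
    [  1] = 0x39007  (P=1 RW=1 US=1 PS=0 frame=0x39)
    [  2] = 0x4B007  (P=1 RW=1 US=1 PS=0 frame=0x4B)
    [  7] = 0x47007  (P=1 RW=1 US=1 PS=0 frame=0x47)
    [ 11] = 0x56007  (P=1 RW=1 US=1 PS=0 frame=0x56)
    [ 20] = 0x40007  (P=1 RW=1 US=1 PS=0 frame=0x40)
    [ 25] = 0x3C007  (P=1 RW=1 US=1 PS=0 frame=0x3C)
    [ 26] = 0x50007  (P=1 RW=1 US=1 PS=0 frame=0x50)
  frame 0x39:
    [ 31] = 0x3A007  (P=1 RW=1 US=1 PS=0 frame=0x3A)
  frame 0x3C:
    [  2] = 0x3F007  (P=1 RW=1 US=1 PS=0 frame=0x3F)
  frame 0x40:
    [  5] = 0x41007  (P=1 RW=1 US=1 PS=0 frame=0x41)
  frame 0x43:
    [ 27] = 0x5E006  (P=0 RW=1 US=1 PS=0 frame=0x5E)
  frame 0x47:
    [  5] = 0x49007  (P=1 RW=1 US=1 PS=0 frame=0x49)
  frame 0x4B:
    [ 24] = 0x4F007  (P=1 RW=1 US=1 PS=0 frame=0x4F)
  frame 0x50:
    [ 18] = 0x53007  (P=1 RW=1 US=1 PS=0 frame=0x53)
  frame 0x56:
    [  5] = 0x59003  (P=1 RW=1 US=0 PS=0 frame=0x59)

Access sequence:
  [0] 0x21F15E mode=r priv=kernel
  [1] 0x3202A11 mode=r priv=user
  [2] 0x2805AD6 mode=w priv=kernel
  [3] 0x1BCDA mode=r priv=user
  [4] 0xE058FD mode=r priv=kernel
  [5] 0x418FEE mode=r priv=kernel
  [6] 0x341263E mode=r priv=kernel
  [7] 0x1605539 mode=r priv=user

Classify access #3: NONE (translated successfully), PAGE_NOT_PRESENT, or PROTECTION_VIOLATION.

Walk each access:
#0 VA=0x21F15E (r,kernel):
  L0: frame=0x36 idx=1 entry=0x39007 [P=1 RW=1 US=1 PS=0]
  L1: frame=0x39 idx=31 entry=0x3A007 [P=1 RW=1 US=1 PS=0]
  ✓ 0x3A15E  — 2 lookups
#1 VA=0x3202A11 (r,user):
  L0: frame=0x36 idx=25 entry=0x3C007 [P=1 RW=1 US=1 PS=0]
  L1: frame=0x3C idx=2 entry=0x3F007 [P=1 RW=1 US=1 PS=0]
  ✓ 0x3FA11  — 2 lookups
#2 VA=0x2805AD6 (w,kernel):
  L0: frame=0x36 idx=20 entry=0x40007 [P=1 RW=1 US=1 PS=0]
  L1: frame=0x40 idx=5 entry=0x41007 [P=1 RW=1 US=1 PS=0]
  ✓ 0x41AD6  — 2 lookups
#3 VA=0x1BCDA (r,user):
  L0: frame=0x36 idx=0 entry=0x43007 [P=1 RW=1 US=1 PS=0]
  L1: frame=0x43 idx=27 entry=0x5E006 [P=0 RW=1 US=1 PS=0]
  ✗ PAGE_NOT_PRESENT  [2 reads]
#4 VA=0xE058FD (r,kernel):
  L0: frame=0x36 idx=7 entry=0x47007 [P=1 RW=1 US=1 PS=0]
  L1: frame=0x47 idx=5 entry=0x49007 [P=1 RW=1 US=1 PS=0]
  ✓ 0x498FD  — 2 lookups
#5 VA=0x418FEE (r,kernel):
  L0: frame=0x36 idx=2 entry=0x4B007 [P=1 RW=1 US=1 PS=0]
  L1: frame=0x4B idx=24 entry=0x4F007 [P=1 RW=1 US=1 PS=0]
  ✓ 0x4FFEE  — 2 lookups
#6 VA=0x341263E (r,kernel):
  L0: frame=0x36 idx=26 entry=0x50007 [P=1 RW=1 US=1 PS=0]
  L1: frame=0x50 idx=18 entry=0x53007 [P=1 RW=1 US=1 PS=0]
  ✓ 0x5363E  — 2 lookups
#7 VA=0x1605539 (r,user):
  L0: frame=0x36 idx=11 entry=0x56007 [P=1 RW=1 US=1 PS=0]
  L1: frame=0x56 idx=5 entry=0x59003 [P=1 RW=1 US=0 PS=0]
  ✗ PROTECTION_VIOLATION  [2 reads]

Access #3 fault: PAGE_NOT_PRESENT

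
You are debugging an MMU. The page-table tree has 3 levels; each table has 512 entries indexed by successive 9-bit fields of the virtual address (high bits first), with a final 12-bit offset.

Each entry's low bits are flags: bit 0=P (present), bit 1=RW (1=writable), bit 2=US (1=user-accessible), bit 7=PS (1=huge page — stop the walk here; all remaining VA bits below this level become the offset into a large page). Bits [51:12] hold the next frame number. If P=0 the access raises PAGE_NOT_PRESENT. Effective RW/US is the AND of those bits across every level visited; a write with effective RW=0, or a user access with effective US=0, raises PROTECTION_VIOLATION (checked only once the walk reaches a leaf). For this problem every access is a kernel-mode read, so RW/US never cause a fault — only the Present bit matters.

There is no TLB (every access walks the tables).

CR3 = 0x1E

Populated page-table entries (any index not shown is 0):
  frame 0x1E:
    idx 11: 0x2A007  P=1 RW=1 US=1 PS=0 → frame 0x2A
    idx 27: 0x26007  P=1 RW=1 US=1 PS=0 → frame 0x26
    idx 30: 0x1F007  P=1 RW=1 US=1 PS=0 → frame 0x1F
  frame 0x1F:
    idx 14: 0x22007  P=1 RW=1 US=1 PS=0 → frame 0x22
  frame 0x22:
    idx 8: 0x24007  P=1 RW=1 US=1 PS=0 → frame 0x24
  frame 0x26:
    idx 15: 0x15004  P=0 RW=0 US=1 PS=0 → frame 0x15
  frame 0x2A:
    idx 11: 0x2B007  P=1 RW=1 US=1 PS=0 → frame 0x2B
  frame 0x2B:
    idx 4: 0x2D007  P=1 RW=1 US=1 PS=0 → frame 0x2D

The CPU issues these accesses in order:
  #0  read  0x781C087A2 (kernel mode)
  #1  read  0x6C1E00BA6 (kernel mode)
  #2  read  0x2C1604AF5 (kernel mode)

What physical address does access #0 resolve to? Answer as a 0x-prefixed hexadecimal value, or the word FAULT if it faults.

Trace:
#0 VA=0x781C087A2 (r,kernel):
  lvl0: tbl 0x1E, slot 30 ⇒ 0x1F007 (P1/RW1/US1/PS0)
  lvl1: tbl 0x1F, slot 14 ⇒ 0x22007 (P1/RW1/US1/PS0)
  lvl2: tbl 0x22, slot 8 ⇒ 0x24007 (P1/RW1/US1/PS0)
  → PA=0x247A2  (3 entries read)
#1 VA=0x6C1E00BA6 (r,kernel):
  lvl0: tbl 0x1E, slot 27 ⇒ 0x26007 (P1/RW1/US1/PS0)
  lvl1: tbl 0x26, slot 15 ⇒ 0x15004 (P0/RW0/US1/PS0)
  → PAGE_NOT_PRESENT  (2 entries read)
#2 VA=0x2C1604AF5 (r,kernel):
  lvl0: tbl 0x1E, slot 11 ⇒ 0x2A007 (P1/RW1/US1/PS0)
  lvl1: tbl 0x2A, slot 11 ⇒ 0x2B007 (P1/RW1/US1/PS0)
  lvl2: tbl 0x2B, slot 4 ⇒ 0x2D007 (P1/RW1/US1/PS0)
  → PA=0x2DAF5  (3 entries read)

Access #0 PA: 0x247A2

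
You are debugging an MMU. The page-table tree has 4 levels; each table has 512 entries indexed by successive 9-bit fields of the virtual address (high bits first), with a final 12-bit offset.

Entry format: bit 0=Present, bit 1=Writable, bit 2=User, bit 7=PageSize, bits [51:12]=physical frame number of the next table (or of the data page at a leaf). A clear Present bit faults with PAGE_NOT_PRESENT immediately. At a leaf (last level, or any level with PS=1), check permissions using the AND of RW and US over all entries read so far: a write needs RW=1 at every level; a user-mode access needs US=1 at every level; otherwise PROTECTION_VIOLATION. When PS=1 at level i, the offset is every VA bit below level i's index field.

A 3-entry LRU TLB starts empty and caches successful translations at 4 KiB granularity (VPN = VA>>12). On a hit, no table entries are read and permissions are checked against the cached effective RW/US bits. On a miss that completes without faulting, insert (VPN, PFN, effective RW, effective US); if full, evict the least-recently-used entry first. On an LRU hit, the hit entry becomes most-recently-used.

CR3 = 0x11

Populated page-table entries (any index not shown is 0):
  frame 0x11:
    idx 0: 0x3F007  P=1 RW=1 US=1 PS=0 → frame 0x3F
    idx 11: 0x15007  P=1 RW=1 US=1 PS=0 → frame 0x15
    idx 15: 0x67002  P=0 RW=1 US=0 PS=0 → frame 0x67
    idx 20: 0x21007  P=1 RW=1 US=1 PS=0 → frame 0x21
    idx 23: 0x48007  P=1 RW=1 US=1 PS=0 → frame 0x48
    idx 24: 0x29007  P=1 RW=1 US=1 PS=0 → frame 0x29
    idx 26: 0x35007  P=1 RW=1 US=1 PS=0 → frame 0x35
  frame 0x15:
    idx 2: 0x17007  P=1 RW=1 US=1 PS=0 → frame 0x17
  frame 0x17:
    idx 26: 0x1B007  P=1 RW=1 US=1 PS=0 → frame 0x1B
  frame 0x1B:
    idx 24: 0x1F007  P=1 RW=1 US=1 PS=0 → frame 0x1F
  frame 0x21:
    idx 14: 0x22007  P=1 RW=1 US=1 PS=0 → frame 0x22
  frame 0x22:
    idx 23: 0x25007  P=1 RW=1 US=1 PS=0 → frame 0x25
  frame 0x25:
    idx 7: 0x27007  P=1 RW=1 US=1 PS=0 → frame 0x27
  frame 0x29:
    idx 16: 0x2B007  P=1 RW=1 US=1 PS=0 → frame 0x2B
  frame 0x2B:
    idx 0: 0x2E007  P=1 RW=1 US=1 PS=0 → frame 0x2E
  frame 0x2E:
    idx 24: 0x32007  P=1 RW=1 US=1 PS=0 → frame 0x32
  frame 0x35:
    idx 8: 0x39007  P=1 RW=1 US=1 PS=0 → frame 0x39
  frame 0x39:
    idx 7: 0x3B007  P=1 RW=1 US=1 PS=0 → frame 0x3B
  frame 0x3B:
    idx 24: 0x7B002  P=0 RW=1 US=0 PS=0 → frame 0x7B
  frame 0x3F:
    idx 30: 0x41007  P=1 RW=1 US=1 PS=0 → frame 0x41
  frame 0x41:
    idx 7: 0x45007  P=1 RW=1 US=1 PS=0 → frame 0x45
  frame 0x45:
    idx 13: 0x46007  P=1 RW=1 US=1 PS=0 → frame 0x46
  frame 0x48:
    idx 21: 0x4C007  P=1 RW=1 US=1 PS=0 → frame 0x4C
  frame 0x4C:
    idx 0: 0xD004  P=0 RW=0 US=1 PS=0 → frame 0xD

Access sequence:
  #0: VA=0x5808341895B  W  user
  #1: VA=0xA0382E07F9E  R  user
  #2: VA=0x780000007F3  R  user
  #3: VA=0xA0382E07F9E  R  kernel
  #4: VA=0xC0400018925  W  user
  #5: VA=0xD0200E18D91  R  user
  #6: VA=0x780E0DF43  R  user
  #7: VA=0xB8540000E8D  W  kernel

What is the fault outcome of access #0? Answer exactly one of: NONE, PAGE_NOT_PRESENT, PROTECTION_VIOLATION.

Per-access translation:
#0 VA=0x5808341895B (w,user):
  L0: frame=0x11 idx=11 entry=0x15007 [P=1 RW=1 US=1 PS=0]
  L1: frame=0x15 idx=2 entry=0x17007 [P=1 RW=1 US=1 PS=0]
  L2: frame=0x17 idx=26 entry=0x1B007 [P=1 RW=1 US=1 PS=0]
  L3: frame=0x1B idx=24 entry=0x1F007 [P=1 RW=1 US=1 PS=0]
  ⇒ phys 0x1F95B  [4 reads]
#1 VA=0xA0382E07F9E (r,user):
  L0: frame=0x11 idx=20 entry=0x21007 [P=1 RW=1 US=1 PS=0]
  L1: frame=0x21 idx=14 entry=0x22007 [P=1 RW=1 US=1 PS=0]
  L2: frame=0x22 idx=23 entry=0x25007 [P=1 RW=1 US=1 PS=0]
  L3: frame=0x25 idx=7 entry=0x27007 [P=1 RW=1 US=1 PS=0]
  ⇒ phys 0x27F9E  [4 reads]
#2 VA=0x780000007F3 (r,user):
  L0: frame=0x11 idx=15 entry=0x67002 [P=0 RW=1 US=0 PS=0]
  → PAGE_NOT_PRESENT  (1 entries read)
#3 VA=0xA0382E07F9E (r,kernel):
  TLB hit vpn=0xA0382E07 → PA=0x27F9E
#4 VA=0xC0400018925 (w,user):
  L0: frame=0x11 idx=24 entry=0x29007 [P=1 RW=1 US=1 PS=0]
  L1: frame=0x29 idx=16 entry=0x2B007 [P=1 RW=1 US=1 PS=0]
  L2: frame=0x2B idx=0 entry=0x2E007 [P=1 RW=1 US=1 PS=0]
  L3: frame=0x2E idx=24 entry=0x32007 [P=1 RW=1 US=1 PS=0]
  ⇒ phys 0x32925  [4 reads]
#5 VA=0xD0200E18D91 (r,user):
  L0: frame=0x11 idx=26 entry=0x35007 [P=1 RW=1 US=1 PS=0]
  L1: frame=0x35 idx=8 entry=0x39007 [P=1 RW=1 US=1 PS=0]
  L2: frame=0x39 idx=7 entry=0x3B007 [P=1 RW=1 US=1 PS=0]
  L3: frame=0x3B idx=24 entry=0x7B002 [P=0 RW=1 US=0 PS=0]
  → PAGE_NOT_PRESENT  (4 entries read)
#6 VA=0x780E0DF43 (r,user):
  L0: frame=0x11 idx=0 entry=0x3F007 [P=1 RW=1 US=1 PS=0]
  L1: frame=0x3F idx=30 entry=0x41007 [P=1 RW=1 US=1 PS=0]
  L2: frame=0x41 idx=7 entry=0x45007 [P=1 RW=1 US=1 PS=0]
  L3: frame=0x45 idx=13 entry=0x46007 [P=1 RW=1 US=1 PS=0]
  ⇒ phys 0x46F43  [4 reads]
#7 VA=0xB8540000E8D (w,kernel):
  L0: frame=0x11 idx=23 entry=0x48007 [P=1 RW=1 US=1 PS=0]
  L1: frame=0x48 idx=21 entry=0x4C007 [P=1 RW=1 US=1 PS=0]
  L2: frame=0x4C idx=0 entry=0xD004 [P=0 RW=0 US=1 PS=0]
  → PAGE_NOT_PRESENT  (3 entries read)

Access #0 fault: NONE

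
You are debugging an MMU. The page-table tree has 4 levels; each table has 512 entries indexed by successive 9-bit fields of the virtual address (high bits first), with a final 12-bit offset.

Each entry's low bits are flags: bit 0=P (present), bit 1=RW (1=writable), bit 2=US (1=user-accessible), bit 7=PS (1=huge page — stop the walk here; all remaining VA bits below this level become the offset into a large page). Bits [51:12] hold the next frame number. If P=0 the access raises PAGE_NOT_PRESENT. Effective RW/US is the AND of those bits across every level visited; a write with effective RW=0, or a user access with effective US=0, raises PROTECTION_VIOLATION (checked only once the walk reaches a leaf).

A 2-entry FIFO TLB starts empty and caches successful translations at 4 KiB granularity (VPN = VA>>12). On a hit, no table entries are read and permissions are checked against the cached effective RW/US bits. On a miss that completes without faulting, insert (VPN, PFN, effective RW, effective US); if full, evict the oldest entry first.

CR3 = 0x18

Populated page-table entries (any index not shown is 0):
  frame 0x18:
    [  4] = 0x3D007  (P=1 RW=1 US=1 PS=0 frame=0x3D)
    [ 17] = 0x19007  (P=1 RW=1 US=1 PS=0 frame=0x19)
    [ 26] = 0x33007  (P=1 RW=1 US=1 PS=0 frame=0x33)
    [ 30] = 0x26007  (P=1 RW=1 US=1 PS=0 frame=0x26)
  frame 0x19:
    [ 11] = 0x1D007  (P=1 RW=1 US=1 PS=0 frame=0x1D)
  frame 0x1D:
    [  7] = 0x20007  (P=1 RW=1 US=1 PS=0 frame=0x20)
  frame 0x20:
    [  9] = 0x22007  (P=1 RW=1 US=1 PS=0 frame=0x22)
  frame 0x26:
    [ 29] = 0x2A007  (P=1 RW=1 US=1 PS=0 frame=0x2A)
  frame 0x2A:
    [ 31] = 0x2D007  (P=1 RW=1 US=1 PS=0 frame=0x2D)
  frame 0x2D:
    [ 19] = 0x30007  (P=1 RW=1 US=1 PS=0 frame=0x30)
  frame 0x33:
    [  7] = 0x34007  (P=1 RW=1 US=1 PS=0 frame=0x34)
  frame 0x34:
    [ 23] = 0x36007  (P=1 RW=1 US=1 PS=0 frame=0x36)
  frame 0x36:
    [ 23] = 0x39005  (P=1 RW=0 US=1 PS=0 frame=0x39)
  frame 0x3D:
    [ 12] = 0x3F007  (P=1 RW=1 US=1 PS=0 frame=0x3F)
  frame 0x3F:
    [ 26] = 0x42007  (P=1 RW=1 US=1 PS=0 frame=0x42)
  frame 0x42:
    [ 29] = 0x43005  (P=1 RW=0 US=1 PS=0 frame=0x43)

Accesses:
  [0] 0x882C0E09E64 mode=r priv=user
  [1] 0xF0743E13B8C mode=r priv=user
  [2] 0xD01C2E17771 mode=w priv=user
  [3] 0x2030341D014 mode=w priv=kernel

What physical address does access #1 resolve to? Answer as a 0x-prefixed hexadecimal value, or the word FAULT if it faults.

Trace:
#0 VA=0x882C0E09E64 (r,user):
  [0] read 0x18 idx=17: raw=0x19007 flags P=1 W=1 U=1 S=0
  [1] read 0x19 idx=11: raw=0x1D007 flags P=1 W=1 U=1 S=0
  [2] read 0x1D idx=7: raw=0x20007 flags P=1 W=1 U=1 S=0
  [3] read 0x20 idx=9: raw=0x22007 flags P=1 W=1 U=1 S=0
  ✓ 0x22E64  — 4 lookups
#1 VA=0xF0743E13B8C (r,user):
  [0] read 0x18 idx=30: raw=0x26007 flags P=1 W=1 U=1 S=0
  [1] read 0x26 idx=29: raw=0x2A007 flags P=1 W=1 U=1 S=0
  [2] read 0x2A idx=31: raw=0x2D007 flags P=1 W=1 U=1 S=0
  [3] read 0x2D idx=19: raw=0x30007 flags P=1 W=1 U=1 S=0
  ✓ 0x30B8C  — 4 lookups
#2 VA=0xD01C2E17771 (w,user):
  [0] read 0x18 idx=26: raw=0x33007 flags P=1 W=1 U=1 S=0
  [1] read 0x33 idx=7: raw=0x34007 flags P=1 W=1 U=1 S=0
  [2] read 0x34 idx=23: raw=0x36007 flags P=1 W=1 U=1 S=0
  [3] read 0x36 idx=23: raw=0x39005 flags P=1 W=0 U=1 S=0
  → PROTECTION_VIOLATION  (4 entries read)
#3 VA=0x2030341D014 (w,kernel):
  [0] read 0x18 idx=4: raw=0x3D007 flags P=1 W=1 U=1 S=0
  [1] read 0x3D idx=12: raw=0x3F007 flags P=1 W=1 U=1 S=0
  [2] read 0x3F idx=26: raw=0x42007 flags P=1 W=1 U=1 S=0
  [3] read 0x42 idx=29: raw=0x43005 flags P=1 W=0 U=1 S=0
  → PROTECTION_VIOLATION  (4 entries read)

Access #1 PA: 0x30B8C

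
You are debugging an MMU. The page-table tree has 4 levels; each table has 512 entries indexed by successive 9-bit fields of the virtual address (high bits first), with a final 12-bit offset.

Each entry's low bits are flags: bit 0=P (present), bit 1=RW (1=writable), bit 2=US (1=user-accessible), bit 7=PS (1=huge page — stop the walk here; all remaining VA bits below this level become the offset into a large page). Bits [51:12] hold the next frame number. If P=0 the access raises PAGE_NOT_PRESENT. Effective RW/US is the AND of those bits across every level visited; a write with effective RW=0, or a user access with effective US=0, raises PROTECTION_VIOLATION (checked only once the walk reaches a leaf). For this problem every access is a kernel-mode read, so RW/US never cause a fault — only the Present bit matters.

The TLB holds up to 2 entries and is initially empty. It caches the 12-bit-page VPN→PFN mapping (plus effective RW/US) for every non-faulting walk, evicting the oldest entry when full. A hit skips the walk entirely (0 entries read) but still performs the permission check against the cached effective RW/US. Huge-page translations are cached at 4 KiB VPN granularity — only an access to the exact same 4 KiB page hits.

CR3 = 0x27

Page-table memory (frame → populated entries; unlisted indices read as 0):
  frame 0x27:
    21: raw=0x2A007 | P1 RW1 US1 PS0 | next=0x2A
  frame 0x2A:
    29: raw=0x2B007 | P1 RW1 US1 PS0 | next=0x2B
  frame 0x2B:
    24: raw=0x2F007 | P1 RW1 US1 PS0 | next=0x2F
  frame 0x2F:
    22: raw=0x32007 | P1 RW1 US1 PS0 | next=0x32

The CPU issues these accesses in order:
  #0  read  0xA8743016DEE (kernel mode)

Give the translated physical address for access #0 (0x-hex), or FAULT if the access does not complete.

Walk each access:
#0 VA=0xA8743016DEE (r,kernel):
  lvl0: tbl 0x27, slot 21 ⇒ 0x2A007 (P1/RW1/US1/PS0)
  lvl1: tbl 0x2A, slot 29 ⇒ 0x2B007 (P1/RW1/US1/PS0)
  lvl2: tbl 0x2B, slot 24 ⇒ 0x2F007 (P1/RW1/US1/PS0)
  lvl3: tbl 0x2F, slot 22 ⇒ 0x32007 (P1/RW1/US1/PS0)
  ⇒ phys 0x32DEE  [4 reads]

Access #0 PA: 0x32DEE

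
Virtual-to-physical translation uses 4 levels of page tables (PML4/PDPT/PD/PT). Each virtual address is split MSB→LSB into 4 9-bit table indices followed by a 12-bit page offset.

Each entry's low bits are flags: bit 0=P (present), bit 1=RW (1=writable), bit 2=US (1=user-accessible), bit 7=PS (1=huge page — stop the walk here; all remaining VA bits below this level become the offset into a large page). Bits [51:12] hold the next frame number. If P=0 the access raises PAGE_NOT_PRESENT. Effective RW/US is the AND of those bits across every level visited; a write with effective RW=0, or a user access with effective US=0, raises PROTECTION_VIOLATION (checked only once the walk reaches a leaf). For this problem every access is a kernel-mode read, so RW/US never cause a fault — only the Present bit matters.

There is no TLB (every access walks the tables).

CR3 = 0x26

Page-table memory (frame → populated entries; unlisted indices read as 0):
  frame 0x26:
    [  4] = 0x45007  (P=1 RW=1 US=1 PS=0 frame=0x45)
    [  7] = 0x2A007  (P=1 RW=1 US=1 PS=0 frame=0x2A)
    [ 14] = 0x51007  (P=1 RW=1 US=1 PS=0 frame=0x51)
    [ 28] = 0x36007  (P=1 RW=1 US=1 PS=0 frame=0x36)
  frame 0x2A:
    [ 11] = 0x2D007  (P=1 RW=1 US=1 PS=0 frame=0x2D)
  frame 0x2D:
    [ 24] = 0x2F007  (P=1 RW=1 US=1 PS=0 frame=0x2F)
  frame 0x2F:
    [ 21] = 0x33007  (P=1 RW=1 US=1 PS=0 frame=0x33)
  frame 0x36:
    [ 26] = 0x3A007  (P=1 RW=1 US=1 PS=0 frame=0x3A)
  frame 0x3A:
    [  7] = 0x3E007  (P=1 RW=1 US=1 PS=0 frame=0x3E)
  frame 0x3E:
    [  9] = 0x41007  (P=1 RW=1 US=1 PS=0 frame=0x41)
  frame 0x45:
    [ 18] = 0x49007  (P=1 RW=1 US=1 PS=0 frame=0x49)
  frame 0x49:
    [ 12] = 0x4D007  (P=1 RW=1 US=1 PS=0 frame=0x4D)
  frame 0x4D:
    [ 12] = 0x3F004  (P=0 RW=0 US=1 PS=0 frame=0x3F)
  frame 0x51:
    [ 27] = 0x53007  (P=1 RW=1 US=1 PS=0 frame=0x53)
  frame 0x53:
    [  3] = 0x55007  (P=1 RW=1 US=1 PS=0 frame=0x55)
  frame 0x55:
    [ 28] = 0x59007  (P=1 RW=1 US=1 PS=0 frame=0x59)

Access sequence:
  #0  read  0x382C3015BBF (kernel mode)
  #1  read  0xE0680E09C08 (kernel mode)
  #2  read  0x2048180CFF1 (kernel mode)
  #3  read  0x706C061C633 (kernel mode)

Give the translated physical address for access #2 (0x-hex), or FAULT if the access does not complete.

Trace:
#0 VA=0x382C3015BBF (r,kernel):
  L0: frame=0x26 idx=7 entry=0x2A007 [P=1 RW=1 US=1 PS=0]
  L1: frame=0x2A idx=11 entry=0x2D007 [P=1 RW=1 US=1 PS=0]
  L2: frame=0x2D idx=24 entry=0x2F007 [P=1 RW=1 US=1 PS=0]
  L3: frame=0x2F idx=21 entry=0x33007 [P=1 RW=1 US=1 PS=0]
  ⇒ phys 0x33BBF  [4 reads]
#1 VA=0xE0680E09C08 (r,kernel):
  L0: frame=0x26 idx=28 entry=0x36007 [P=1 RW=1 US=1 PS=0]
  L1: frame=0x36 idx=26 entry=0x3A007 [P=1 RW=1 US=1 PS=0]
  L2: frame=0x3A idx=7 entry=0x3E007 [P=1 RW=1 US=1 PS=0]
  L3: frame=0x3E idx=9 entry=0x41007 [P=1 RW=1 US=1 PS=0]
  ⇒ phys 0x41C08  [4 reads]
#2 VA=0x2048180CFF1 (r,kernel):
  L0: frame=0x26 idx=4 entry=0x45007 [P=1 RW=1 US=1 PS=0]
  L1: frame=0x45 idx=18 entry=0x49007 [P=1 RW=1 US=1 PS=0]
  L2: frame=0x49 idx=12 entry=0x4D007 [P=1 RW=1 US=1 PS=0]
  L3: frame=0x4D idx=12 entry=0x3F004 [P=0 RW=0 US=1 PS=0]
  ✗ PAGE_NOT_PRESENT  [4 reads]
#3 VA=0x706C061C633 (r,kernel):
  L0: frame=0x26 idx=14 entry=0x51007 [P=1 RW=1 US=1 PS=0]
  L1: frame=0x51 idx=27 entry=0x53007 [P=1 RW=1 US=1 PS=0]
  L2: frame=0x53 idx=3 entry=0x55007 [P=1 RW=1 US=1 PS=0]
  L3: frame=0x55 idx=28 entry=0x59007 [P=1 RW=1 US=1 PS=0]
  ⇒ phys 0x59633  [4 reads]

Access #2 PA: FAULT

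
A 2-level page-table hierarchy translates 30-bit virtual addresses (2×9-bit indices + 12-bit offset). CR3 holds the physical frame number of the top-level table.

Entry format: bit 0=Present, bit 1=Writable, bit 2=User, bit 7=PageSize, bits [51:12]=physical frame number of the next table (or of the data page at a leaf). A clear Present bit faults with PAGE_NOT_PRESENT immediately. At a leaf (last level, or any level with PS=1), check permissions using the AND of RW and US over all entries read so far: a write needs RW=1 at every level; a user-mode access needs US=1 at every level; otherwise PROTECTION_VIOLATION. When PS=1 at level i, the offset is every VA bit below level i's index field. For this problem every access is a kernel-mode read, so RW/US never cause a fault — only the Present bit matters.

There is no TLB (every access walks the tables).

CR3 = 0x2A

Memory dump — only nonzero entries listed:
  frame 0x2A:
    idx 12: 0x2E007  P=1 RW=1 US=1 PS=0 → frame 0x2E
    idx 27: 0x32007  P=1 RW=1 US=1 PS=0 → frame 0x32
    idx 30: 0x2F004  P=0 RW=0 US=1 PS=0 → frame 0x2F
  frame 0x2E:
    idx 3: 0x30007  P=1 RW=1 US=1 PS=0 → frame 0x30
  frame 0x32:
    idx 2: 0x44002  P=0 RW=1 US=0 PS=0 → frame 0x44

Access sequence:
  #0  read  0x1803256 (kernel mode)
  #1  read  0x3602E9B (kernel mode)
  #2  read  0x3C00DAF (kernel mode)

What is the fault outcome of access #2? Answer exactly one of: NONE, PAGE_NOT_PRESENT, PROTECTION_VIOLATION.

Trace:
#0 VA=0x1803256 (r,kernel):
  L0 @0x2A[12] → 0x2E007  P=1,RW=1,US=1,PS=0
  L1 @0x2E[3] → 0x30007  P=1,RW=1,US=1,PS=0
  ✓ 0x30256  — 2 lookups
#1 VA=0x3602E9B (r,kernel):
  L0 @0x2A[27] → 0x32007  P=1,RW=1,US=1,PS=0
  L1 @0x32[2] → 0x44002  P=0,RW=1,US=0,PS=0
  ⇒ fault: PAGE_NOT_PRESENT  — 2 lookups
#2 VA=0x3C00DAF (r,kernel):
  L0 @0x2A[30] → 0x2F004  P=0,RW=0,US=1,PS=0
  ⇒ fault: PAGE_NOT_PRESENT  — 1 lookups

Access #2 fault: PAGE_NOT_PRESENT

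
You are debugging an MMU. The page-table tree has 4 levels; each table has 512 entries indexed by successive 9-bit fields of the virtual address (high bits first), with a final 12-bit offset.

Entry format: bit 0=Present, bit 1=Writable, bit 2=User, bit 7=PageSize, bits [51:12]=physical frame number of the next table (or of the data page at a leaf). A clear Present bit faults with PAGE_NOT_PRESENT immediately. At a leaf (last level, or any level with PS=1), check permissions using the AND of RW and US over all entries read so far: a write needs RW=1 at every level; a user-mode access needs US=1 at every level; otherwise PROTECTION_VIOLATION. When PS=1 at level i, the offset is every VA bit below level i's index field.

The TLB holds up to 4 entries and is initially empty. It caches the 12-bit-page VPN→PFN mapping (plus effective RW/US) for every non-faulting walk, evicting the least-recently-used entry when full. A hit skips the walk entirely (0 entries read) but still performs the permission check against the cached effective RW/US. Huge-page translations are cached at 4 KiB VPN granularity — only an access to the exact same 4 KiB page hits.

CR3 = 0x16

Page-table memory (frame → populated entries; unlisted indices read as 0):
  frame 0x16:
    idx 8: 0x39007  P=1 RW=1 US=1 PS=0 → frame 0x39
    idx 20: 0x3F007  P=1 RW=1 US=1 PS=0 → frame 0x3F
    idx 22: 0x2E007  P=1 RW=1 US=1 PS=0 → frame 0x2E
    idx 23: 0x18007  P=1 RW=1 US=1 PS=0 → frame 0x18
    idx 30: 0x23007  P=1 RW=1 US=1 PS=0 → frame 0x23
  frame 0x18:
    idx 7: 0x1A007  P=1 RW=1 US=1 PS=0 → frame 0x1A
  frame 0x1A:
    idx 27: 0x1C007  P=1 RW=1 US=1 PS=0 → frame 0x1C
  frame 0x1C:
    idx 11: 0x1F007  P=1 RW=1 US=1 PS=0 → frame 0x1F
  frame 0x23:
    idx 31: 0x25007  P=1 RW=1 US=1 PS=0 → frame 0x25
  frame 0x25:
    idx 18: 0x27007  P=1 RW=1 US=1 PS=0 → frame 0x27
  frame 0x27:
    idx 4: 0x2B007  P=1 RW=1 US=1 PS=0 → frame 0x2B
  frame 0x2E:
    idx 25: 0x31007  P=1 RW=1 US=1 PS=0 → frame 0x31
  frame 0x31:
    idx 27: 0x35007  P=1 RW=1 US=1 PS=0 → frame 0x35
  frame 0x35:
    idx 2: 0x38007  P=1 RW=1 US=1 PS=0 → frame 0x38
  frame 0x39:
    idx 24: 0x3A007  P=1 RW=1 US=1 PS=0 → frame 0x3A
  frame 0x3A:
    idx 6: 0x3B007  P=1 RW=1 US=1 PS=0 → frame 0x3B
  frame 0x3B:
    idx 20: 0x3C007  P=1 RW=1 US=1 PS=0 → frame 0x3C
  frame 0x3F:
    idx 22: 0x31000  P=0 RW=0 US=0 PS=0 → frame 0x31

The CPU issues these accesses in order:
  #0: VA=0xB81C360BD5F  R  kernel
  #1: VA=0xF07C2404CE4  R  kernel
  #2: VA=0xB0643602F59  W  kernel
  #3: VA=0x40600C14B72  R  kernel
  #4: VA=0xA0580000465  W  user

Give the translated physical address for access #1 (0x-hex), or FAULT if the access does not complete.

Trace:
#0 VA=0xB81C360BD5F (r,kernel):
  L0 @0x16[23] → 0x18007  P=1,RW=1,US=1,PS=0
  L1 @0x18[7] → 0x1A007  P=1,RW=1,US=1,PS=0
  L2 @0x1A[27] → 0x1C007  P=1,RW=1,US=1,PS=0
  L3 @0x1C[11] → 0x1F007  P=1,RW=1,US=1,PS=0
  ⇒ phys 0x1FD5F  [4 reads]
#1 VA=0xF07C2404CE4 (r,kernel):
  L0 @0x16[30] → 0x23007  P=1,RW=1,US=1,PS=0
  L1 @0x23[31] → 0x25007  P=1,RW=1,US=1,PS=0
  L2 @0x25[18] → 0x27007  P=1,RW=1,US=1,PS=0
  L3 @0x27[4] → 0x2B007  P=1,RW=1,US=1,PS=0
  ⇒ phys 0x2BCE4  [4 reads]
#2 VA=0xB0643602F59 (w,kernel):
  L0 @0x16[22] → 0x2E007  P=1,RW=1,US=1,PS=0
  L1 @0x2E[25] → 0x31007  P=1,RW=1,US=1,PS=0
  L2 @0x31[27] → 0x35007  P=1,RW=1,US=1,PS=0
  L3 @0x35[2] → 0x38007  P=1,RW=1,US=1,PS=0
  ⇒ phys 0x38F59  [4 reads]
#3 VA=0x40600C14B72 (r,kernel):
  L0 @0x16[8] → 0x39007  P=1,RW=1,US=1,PS=0
  L1 @0x39[24] → 0x3A007  P=1,RW=1,US=1,PS=0
  L2 @0x3A[6] → 0x3B007  P=1,RW=1,US=1,PS=0
  L3 @0x3B[20] → 0x3C007  P=1,RW=1,US=1,PS=0
  ⇒ phys 0x3CB72  [4 reads]
#4 VA=0xA0580000465 (w,user):
  L0 @0x16[20] → 0x3F007  P=1,RW=1,US=1,PS=0
  L1 @0x3F[22] → 0x31000  P=0,RW=0,US=0,PS=0
  ⇒ fault: PAGE_NOT_PRESENT  — 2 lookups

Access #1 PA: 0x2BCE4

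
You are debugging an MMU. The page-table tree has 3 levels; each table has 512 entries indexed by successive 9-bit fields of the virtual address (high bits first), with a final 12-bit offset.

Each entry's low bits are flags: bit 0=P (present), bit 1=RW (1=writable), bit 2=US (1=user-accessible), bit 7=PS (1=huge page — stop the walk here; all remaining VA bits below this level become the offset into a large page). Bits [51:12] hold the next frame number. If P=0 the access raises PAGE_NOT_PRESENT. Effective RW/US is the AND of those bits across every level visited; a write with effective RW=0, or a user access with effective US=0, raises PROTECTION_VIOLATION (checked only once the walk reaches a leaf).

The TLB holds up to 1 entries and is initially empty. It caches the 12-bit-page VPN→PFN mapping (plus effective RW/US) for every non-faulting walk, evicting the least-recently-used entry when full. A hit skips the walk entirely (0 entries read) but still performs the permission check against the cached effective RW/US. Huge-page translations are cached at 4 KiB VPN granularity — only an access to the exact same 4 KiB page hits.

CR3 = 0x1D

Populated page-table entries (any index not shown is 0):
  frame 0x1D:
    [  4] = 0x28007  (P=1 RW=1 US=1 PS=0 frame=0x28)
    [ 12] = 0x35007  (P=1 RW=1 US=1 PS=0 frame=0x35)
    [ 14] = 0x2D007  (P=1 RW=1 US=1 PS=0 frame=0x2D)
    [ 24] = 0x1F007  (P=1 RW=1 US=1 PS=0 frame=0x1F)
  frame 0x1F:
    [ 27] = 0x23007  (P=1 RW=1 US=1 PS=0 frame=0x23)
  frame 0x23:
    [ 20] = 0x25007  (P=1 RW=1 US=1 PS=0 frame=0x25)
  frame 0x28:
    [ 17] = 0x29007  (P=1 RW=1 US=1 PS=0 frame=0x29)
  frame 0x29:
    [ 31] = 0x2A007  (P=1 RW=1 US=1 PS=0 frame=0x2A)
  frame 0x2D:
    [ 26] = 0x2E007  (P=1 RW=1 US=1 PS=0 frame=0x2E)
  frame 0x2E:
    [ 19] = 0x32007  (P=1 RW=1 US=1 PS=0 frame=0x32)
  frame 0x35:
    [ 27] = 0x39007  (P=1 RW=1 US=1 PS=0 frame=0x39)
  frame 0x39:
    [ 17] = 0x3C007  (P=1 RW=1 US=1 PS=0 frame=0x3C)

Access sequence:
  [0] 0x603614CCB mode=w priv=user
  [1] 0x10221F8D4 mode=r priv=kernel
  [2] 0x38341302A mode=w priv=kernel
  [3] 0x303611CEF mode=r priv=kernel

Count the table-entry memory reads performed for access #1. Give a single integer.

Per-access translation:
#0 VA=0x603614CCB (w,user):
  [0] read 0x1D idx=24: raw=0x1F007 flags P=1 W=1 U=1 S=0
  [1] read 0x1F idx=27: raw=0x23007 flags P=1 W=1 U=1 S=0
  [2] read 0x23 idx=20: raw=0x25007 flags P=1 W=1 U=1 S=0
  ⇒ phys 0x25CCB  [3 reads]
#1 VA=0x10221F8D4 (r,kernel):
  [0] read 0x1D idx=4: raw=0x28007 flags P=1 W=1 U=1 S=0
  [1] read 0x28 idx=17: raw=0x29007 flags P=1 W=1 U=1 S=0
  [2] read 0x29 idx=31: raw=0x2A007 flags P=1 W=1 U=1 S=0
  ⇒ phys 0x2A8D4  [3 reads]
#2 VA=0x38341302A (w,kernel):
  [0] read 0x1D idx=14: raw=0x2D007 flags P=1 W=1 U=1 S=0
  [1] read 0x2D idx=26: raw=0x2E007 flags P=1 W=1 U=1 S=0
  [2] read 0x2E idx=19: raw=0x32007 flags P=1 W=1 U=1 S=0
  ⇒ phys 0x3202A  [3 reads]
#3 VA=0x303611CEF (r,kernel):
  [0] read 0x1D idx=12: raw=0x35007 flags P=1 W=1 U=1 S=0
  [1] read 0x35 idx=27: raw=0x39007 flags P=1 W=1 U=1 S=0
  [2] read 0x39 idx=17: raw=0x3C007 flags P=1 W=1 U=1 S=0
  ⇒ phys 0x3CCEF  [3 reads]

Entries read for #1: 3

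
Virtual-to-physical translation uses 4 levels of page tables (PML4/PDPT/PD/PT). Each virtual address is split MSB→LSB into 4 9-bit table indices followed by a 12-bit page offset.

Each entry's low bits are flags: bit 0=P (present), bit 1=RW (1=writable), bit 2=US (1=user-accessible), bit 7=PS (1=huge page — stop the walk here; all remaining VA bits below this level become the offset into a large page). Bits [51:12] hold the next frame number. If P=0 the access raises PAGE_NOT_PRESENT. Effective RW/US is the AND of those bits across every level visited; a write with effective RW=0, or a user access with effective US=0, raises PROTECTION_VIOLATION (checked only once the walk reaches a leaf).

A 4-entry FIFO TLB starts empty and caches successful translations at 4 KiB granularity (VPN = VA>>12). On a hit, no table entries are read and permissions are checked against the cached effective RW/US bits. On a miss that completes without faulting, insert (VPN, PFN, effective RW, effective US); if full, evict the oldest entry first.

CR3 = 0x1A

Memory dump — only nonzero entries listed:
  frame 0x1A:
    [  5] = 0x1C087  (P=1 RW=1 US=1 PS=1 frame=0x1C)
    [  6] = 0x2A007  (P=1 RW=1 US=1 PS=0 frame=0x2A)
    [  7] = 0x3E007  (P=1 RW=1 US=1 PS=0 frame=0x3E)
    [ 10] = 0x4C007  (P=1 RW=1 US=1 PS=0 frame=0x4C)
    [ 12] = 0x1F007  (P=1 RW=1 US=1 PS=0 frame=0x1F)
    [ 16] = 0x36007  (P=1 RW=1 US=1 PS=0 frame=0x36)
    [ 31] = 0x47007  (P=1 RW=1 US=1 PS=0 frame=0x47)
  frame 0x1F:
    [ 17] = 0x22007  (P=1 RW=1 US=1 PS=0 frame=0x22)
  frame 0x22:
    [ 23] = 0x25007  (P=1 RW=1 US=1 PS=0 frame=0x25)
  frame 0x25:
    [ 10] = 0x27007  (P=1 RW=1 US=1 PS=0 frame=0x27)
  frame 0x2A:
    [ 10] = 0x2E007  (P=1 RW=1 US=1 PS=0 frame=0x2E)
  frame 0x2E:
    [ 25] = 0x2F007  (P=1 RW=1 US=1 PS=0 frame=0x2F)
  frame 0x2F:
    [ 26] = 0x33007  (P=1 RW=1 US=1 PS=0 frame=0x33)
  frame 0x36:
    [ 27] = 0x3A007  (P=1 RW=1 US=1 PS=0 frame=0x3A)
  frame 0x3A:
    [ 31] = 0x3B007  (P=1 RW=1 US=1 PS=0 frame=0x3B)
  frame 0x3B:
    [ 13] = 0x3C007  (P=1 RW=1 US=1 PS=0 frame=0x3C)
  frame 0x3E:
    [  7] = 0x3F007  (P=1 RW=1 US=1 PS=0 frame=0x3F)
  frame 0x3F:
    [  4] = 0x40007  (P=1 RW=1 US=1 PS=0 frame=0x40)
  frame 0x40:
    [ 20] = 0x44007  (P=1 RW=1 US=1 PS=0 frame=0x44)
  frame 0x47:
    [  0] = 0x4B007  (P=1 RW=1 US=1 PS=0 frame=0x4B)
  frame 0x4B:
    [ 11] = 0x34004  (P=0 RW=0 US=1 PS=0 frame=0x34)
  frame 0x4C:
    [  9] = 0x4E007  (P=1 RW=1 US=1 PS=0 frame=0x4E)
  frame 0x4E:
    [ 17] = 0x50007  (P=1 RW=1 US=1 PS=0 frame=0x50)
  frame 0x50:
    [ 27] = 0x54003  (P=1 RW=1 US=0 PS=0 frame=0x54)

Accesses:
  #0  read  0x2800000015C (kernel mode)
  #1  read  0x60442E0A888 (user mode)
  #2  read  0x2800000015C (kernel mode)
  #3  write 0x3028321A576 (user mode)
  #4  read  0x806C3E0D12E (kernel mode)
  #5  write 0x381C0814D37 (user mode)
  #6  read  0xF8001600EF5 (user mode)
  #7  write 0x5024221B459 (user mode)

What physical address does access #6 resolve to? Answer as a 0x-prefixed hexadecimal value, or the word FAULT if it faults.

Per-access translation:
#0 VA=0x2800000015C (r,kernel):
  [0] read 0x1A idx=5: raw=0x1C087 flags P=1 W=1 U=1 S=1
  → PA=0x1C15C (huge @L0)  (1 entries read)
#1 VA=0x60442E0A888 (r,user):
  [0] read 0x1A idx=12: raw=0x1F007 flags P=1 W=1 U=1 S=0
  [1] read 0x1F idx=17: raw=0x22007 flags P=1 W=1 U=1 S=0
  [2] read 0x22 idx=23: raw=0x25007 flags P=1 W=1 U=1 S=0
  [3] read 0x25 idx=10: raw=0x27007 flags P=1 W=1 U=1 S=0
  → PA=0x27888  (4 entries read)
#2 VA=0x2800000015C (r,kernel):
  TLB hit vpn=0x28000000 → PA=0x1C15C
#3 VA=0x3028321A576 (w,user):
  [0] read 0x1A idx=6: raw=0x2A007 flags P=1 W=1 U=1 S=0
  [1] read 0x2A idx=10: raw=0x2E007 flags P=1 W=1 U=1 S=0
  [2] read 0x2E idx=25: raw=0x2F007 flags P=1 W=1 U=1 S=0
  [3] read 0x2F idx=26: raw=0x33007 flags P=1 W=1 U=1 S=0
  → PA=0x33576  (4 entries read)
#4 VA=0x806C3E0D12E (r,kernel):
  [0] read 0x1A idx=16: raw=0x36007 flags P=1 W=1 U=1 S=0
  [1] read 0x36 idx=27: raw=0x3A007 flags P=1 W=1 U=1 S=0
  [2] read 0x3A idx=31: raw=0x3B007 flags P=1 W=1 U=1 S=0
  [3] read 0x3B idx=13: raw=0x3C007 flags P=1 W=1 U=1 S=0
  → PA=0x3C12E  (4 entries read)
#5 VA=0x381C0814D37 (w,user):
  [0] read 0x1A idx=7: raw=0x3E007 flags P=1 W=1 U=1 S=0
  [1] read 0x3E idx=7: raw=0x3F007 flags P=1 W=1 U=1 S=0
  [2] read 0x3F idx=4: raw=0x40007 flags P=1 W=1 U=1 S=0
  [3] read 0x40 idx=20: raw=0x44007 flags P=1 W=1 U=1 S=0
  → PA=0x44D37  (4 entries read)
#6 VA=0xF8001600EF5 (r,user):
  [0] read 0x1A idx=31: raw=0x47007 flags P=1 W=1 U=1 S=0
  [1] read 0x47 idx=0: raw=0x4B007 flags P=1 W=1 U=1 S=0
  [2] read 0x4B idx=11: raw=0x34004 flags P=0 W=0 U=1 S=0
  ⇒ fault: PAGE_NOT_PRESENT  — 3 lookups
#7 VA=0x5024221B459 (w,user):
  [0] read 0x1A idx=10: raw=0x4C007 flags P=1 W=1 U=1 S=0
  [1] read 0x4C idx=9: raw=0x4E007 flags P=1 W=1 U=1 S=0
  [2] read 0x4E idx=17: raw=0x50007 flags P=1 W=1 U=1 S=0
  [3] read 0x50 idx=27: raw=0x54003 flags P=1 W=1 U=0 S=0
  ⇒ fault: PROTECTION_VIOLATION  — 4 lookups

Access #6 PA: FAULT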